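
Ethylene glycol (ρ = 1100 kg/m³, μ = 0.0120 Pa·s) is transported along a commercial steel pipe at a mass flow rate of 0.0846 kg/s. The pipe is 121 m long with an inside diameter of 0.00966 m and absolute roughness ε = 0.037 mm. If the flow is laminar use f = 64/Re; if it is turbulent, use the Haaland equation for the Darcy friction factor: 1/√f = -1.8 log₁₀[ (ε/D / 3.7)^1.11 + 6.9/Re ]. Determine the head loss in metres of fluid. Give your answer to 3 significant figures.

h_f ≈ 48.4 m

A = πD²/4 = π(0.00966)²/4 = 7.329e-05 m²; mean velocity V = ṁ/(ρA) = 0.0846/(1100 · 7.329e-05) = 1.049 m/s.
Reynolds number Re = ρVD/μ = 1100 · 1.049 · 0.00966 / 0.012 = 929.2.
Re < 2300 → laminar flow, so f = 64/Re = 64/929.2 = 0.06887 (the turbulent correlation is not needed).
Darcy-Weisbach: ΔP = f(L/D)(ρV²/2) = 0.06887·(121/0.00966)·(1100·1.049²/2) = 0.06887·1.253e+04·605.7 = 5.225e+05 Pa.
Head loss h_f = ΔP/(ρg) = 5.225e+05/(1100·9.81) = 48.4 m.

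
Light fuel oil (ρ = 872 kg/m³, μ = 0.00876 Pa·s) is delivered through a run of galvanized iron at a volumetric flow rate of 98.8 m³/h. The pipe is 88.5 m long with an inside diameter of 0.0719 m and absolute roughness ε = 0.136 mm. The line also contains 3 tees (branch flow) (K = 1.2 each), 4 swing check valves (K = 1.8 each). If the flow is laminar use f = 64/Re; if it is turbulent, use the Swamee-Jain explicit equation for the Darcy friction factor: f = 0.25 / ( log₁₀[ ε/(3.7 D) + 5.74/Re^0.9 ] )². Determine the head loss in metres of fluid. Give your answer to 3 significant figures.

h_f ≈ 101 m

Q = 98.8 m³/h = 98.8/3600 = 0.02744 m³/s.
Cross-sectional area A = πD²/4 = π(0.0719)²/4 = 0.00406 m²; mean velocity V = Q/A = 0.02744/0.00406 = 6.759 m/s.
Reynolds number Re = ρVD/μ = 872 · 6.759 · 0.0719 / 0.00876 = 4.838e+04.
Re > 4000 → turbulent. Relative roughness ε/D = 0.000136/0.0719 = 0.00189. Swamee-Jain: f = 0.25/(log₁₀[0.00189/3.7 + 5.74/4.838e+04^0.9])² = 0.25/(log₁₀[0.000511 + 0.000349])² = 0.25/(-3.065)² = 0.0266.
Total minor-loss coefficient ΣK = 3·1.2 + 4·1.8 = 10.8.
ΔP = [f·L/D + ΣK]·(ρV²/2) = [0.0266·88.5/0.0719 + 10.8]·(872·6.759²/2) = [32.75 + 10.8]·1.992e+04 = 8.675e+05 Pa.
Head loss h_f = ΔP/(ρg) = 8.675e+05/(872·9.81) = 101 m.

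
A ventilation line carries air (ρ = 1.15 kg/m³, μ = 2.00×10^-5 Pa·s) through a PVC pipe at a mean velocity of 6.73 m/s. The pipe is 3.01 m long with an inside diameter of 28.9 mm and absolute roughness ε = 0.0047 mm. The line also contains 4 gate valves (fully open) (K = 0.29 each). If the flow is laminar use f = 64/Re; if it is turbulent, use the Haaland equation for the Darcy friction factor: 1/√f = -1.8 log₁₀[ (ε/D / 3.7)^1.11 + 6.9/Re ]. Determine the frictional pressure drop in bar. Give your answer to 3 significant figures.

Reynolds number Re = ρVD/μ = 1.15 · 6.73 · 0.0289 / 2e-05 = 1.118e+04.
Re > 4000 → turbulent. Relative roughness ε/D = 4.7e-06/0.0289 = 0.000163. Haaland: 1/√f = -1.8 log₁₀[(0.000163/3.7)^1.11 + 6.9/1.118e+04] = -1.8 log₁₀[1.46e-05 + 0.000617] = 5.759, so f = 0.03015.
Total minor-loss coefficient ΣK = 4·0.29 = 1.16.
ΔP = [f·L/D + ΣK]·(ρV²/2) = [0.03015·3.01/0.0289 + 1.16]·(1.15·6.73²/2) = [3.14 + 1.16]·26.04 = 112 Pa.
ΔP = 112 Pa = 0.00112 bar.

ΔP ≈ 0.00112 bar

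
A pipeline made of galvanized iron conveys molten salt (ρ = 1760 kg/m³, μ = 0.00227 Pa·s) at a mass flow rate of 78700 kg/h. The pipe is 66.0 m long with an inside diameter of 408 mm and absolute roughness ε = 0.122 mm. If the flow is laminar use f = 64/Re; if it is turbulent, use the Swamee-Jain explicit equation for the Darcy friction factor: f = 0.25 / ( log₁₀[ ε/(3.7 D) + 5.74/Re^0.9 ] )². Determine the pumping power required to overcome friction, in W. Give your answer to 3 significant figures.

ṁ = 78700 kg/h = 78700/3600 = 21.86 kg/s.
A = πD²/4 = π(0.408)²/4 = 0.1307 m²; mean velocity V = ṁ/(ρA) = 21.86/(1760 · 0.1307) = 0.09501 m/s.
Reynolds number Re = ρVD/μ = 1760 · 0.09501 · 0.408 / 0.00227 = 3.005e+04.
Re > 4000 → turbulent. Relative roughness ε/D = 0.000122/0.408 = 0.000299. Swamee-Jain: f = 0.25/(log₁₀[0.000299/3.7 + 5.74/3.005e+04^0.9])² = 0.25/(log₁₀[8.08e-05 + 0.000536])² = 0.25/(-3.21)² = 0.02426.
Darcy-Weisbach: ΔP = f(L/D)(ρV²/2) = 0.02426·(66/0.408)·(1760·0.09501²/2) = 0.02426·161.8·7.943 = 31.17 Pa.
Q = ṁ/ρ = 21.86/1760 = 0.01242 m³/s.
Pumping power P = QΔP = 0.01242·31.17 = 0.3872 W = 0.387 W.

P ≈ 0.387 W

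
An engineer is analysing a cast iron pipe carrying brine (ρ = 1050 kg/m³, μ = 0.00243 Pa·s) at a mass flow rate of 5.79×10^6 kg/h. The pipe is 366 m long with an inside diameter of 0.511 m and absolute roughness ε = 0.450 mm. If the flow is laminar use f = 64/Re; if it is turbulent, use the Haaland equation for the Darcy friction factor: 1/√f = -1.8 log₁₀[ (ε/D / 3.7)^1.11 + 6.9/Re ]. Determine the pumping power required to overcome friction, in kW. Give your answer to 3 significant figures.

P ≈ 619 kW

ṁ = 5.79×10^6 kg/h = 5.79×10^6/3600 = 1608 kg/s.
A = πD²/4 = π(0.511)²/4 = 0.2051 m²; mean velocity V = ṁ/(ρA) = 1608/(1050 · 0.2051) = 7.469 m/s.
Reynolds number Re = ρVD/μ = 1050 · 7.469 · 0.511 / 0.00243 = 1.649e+06.
Re > 4000 → turbulent. Relative roughness ε/D = 0.00045/0.511 = 0.000881. Haaland: 1/√f = -1.8 log₁₀[(0.000881/3.7)^1.11 + 6.9/1.649e+06] = -1.8 log₁₀[9.51e-05 + 4.18e-06] = 7.206, so f = 0.01926.
Darcy-Weisbach: ΔP = f(L/D)(ρV²/2) = 0.01926·(366/0.511)·(1050·7.469²/2) = 0.01926·716.2·2.929e+04 = 4.04e+05 Pa.
Q = ṁ/ρ = 1608/1050 = 1.532 m³/s.
Pumping power P = QΔP = 1.532·4.04e+05 = 618800 W = 619 kW.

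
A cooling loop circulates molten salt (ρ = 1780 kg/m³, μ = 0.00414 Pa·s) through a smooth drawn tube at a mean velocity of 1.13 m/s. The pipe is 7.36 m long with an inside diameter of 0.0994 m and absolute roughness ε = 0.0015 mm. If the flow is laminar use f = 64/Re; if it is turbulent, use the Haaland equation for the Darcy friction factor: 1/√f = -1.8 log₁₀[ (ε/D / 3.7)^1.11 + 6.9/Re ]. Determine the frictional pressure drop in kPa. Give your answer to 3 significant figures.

ΔP ≈ 1.76 kPa

Reynolds number Re = ρVD/μ = 1780 · 1.13 · 0.0994 / 0.00414 = 4.829e+04.
Re > 4000 → turbulent. Relative roughness ε/D = 1.5e-06/0.0994 = 1.51e-05. Haaland: 1/√f = -1.8 log₁₀[(1.51e-05/3.7)^1.11 + 6.9/4.829e+04] = -1.8 log₁₀[1.04e-06 + 0.000143] = 6.915, so f = 0.02091.
Darcy-Weisbach: ΔP = f(L/D)(ρV²/2) = 0.02091·(7.36/0.0994)·(1780·1.13²/2) = 0.02091·74.04·1136 = 1760 Pa.
ΔP = 1760 Pa = 1.76 kPa.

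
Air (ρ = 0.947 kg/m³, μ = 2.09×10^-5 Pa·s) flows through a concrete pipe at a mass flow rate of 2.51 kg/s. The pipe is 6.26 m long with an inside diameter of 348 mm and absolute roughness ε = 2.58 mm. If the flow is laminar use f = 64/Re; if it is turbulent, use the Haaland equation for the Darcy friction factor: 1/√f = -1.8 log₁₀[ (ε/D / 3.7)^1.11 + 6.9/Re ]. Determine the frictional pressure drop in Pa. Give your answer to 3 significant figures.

A = πD²/4 = π(0.348)²/4 = 0.09511 m²; mean velocity V = ṁ/(ρA) = 2.51/(0.947 · 0.09511) = 27.87 m/s.
Reynolds number Re = ρVD/μ = 0.947 · 27.87 · 0.348 / 2.09e-05 = 4.394e+05.
Re > 4000 → turbulent. Relative roughness ε/D = 0.00258/0.348 = 0.00741. Haaland: 1/√f = -1.8 log₁₀[(0.00741/3.7)^1.11 + 6.9/4.394e+05] = -1.8 log₁₀[0.00101 + 1.57e-05] = 5.379, so f = 0.03456.
Darcy-Weisbach: ΔP = f(L/D)(ρV²/2) = 0.03456·(6.26/0.348)·(0.947·27.87²/2) = 0.03456·17.99·367.7 = 228.6 Pa.

ΔP ≈ 229 Pa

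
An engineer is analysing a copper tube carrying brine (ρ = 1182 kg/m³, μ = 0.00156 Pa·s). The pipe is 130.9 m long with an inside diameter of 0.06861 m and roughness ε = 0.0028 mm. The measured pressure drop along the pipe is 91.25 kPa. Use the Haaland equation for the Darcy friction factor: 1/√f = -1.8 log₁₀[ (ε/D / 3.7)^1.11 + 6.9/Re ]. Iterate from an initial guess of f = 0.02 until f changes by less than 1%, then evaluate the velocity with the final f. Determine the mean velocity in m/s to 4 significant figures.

V ≈ 2.144 m/s

Rearranging Darcy-Weisbach: V = √(2·ΔP·D/(f·L·ρ)). With ε/D = 2.8e-06/0.06861 = 4.08e-05, iterate starting from f = 0.02:
  f = 0.02 → V = √(2·9.125e+04·0.06861/(0.02·130.9·1182)) = 2.012 m/s; Re = ρVD/μ = 1.046e+05; f → 0.01783
  f = 0.01783 → V = 2.13 m/s; Re = 1.107e+05; f → 0.01763
  f = 0.01763 → V = 2.143 m/s; Re = 1.114e+05; f → 0.01761
Converged (Δf/f < 1%). With the final f = 0.01761: V = √(2·9.125e+04·0.06861/(0.01761·130.9·1182)) = 2.144 m/s.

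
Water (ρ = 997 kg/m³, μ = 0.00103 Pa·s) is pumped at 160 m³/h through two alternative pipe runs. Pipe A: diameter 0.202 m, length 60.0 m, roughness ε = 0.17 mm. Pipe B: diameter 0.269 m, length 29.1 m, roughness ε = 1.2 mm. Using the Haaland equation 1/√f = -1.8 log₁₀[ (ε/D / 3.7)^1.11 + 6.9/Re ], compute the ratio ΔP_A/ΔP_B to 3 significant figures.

ΔP_A/ΔP_B ≈ 5.76

Pipe A: V = Q/A = 0.04444/0.03205 = 1.387 m/s; Re = 2.712e+05; ε/D = 0.000842; Haaland → f = 0.01992; ΔP_A = f(L/D)(ρV²/2) = 5673 Pa.
Pipe B: V = Q/A = 0.04444/0.05683 = 0.782 m/s; Re = 2.036e+05; ε/D = 0.00446; Haaland → f = 0.02986; ΔP_B = f(L/D)(ρV²/2) = 984.8 Pa.
ΔP_A/ΔP_B = 5673/984.8 = 5.76.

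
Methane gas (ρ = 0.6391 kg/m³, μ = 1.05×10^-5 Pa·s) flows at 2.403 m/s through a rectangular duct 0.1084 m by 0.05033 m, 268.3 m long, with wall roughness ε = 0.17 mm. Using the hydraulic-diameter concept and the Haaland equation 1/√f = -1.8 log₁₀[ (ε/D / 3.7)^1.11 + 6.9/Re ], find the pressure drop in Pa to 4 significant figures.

ΔP ≈ 245.9 Pa

Hydraulic diameter D_h = 4A/P = 4·(0.1084·0.05033)/(2·(0.1084+0.05033)) = 0.02182/0.3175 = 0.06874 m.
Re = ρVD_h/μ = 0.6391·2.403·0.06874/1.05e-05 = 1.005e+04.
ε/D_h = 0.00017/0.06874 = 0.00247; Haaland gives 1/√f = -1.8 log₁₀[0.000299+0.000686] = 5.412, so f = 0.03415.
ΔP = f(L/D_h)(ρV²/2) = 0.03415·268.3/0.06874·1.845 = 245.9 Pa.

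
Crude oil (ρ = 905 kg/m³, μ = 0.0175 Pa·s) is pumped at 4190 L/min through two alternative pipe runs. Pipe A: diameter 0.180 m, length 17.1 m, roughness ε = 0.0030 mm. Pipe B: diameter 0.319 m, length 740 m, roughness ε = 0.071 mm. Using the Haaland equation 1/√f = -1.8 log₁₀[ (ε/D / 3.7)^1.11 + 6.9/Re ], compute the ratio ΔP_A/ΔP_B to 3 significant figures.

Pipe A: V = Q/A = 0.06983/0.02545 = 2.744 m/s; Re = 2.555e+04; ε/D = 1.67e-05; Haaland → f = 0.02426; ΔP_A = f(L/D)(ρV²/2) = 7855 Pa.
Pipe B: V = Q/A = 0.06983/0.07992 = 0.8738 m/s; Re = 1.441e+04; ε/D = 0.000223; Haaland → f = 0.02831; ΔP_B = f(L/D)(ρV²/2) = 2.269e+04 Pa.
ΔP_A/ΔP_B = 7855/2.269e+04 = 0.346.

ΔP_A/ΔP_B ≈ 0.346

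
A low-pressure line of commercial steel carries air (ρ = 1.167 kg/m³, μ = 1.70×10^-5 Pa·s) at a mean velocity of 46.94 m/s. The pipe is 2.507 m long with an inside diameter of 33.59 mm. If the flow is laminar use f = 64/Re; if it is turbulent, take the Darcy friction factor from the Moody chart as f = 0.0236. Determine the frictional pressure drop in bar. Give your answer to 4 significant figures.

Reynolds number Re = ρVD/μ = 1.167 · 46.94 · 0.03359 / 1.7e-05 = 1.082e+05.
Re > 4000 → turbulent; use the Moody-chart value f = 0.0236.
Darcy-Weisbach: ΔP = f(L/D)(ρV²/2) = 0.0236·(2.507/0.03359)·(1.167·46.94²/2) = 0.0236·74.64·1286 = 2265 Pa.
ΔP = 2265 Pa = 0.02265 bar.

ΔP ≈ 0.02265 bar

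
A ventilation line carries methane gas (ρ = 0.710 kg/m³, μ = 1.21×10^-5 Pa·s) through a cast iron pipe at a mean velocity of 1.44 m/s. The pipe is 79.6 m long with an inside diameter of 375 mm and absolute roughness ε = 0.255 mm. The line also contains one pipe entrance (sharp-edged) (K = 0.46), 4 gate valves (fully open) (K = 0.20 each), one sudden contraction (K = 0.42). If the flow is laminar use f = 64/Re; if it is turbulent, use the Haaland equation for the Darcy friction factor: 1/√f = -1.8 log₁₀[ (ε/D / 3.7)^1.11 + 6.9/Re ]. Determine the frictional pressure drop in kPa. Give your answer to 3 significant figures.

ΔP ≈ 0.00509 kPa

Reynolds number Re = ρVD/μ = 0.71 · 1.44 · 0.375 / 1.21e-05 = 3.169e+04.
Re > 4000 → turbulent. Relative roughness ε/D = 0.000255/0.375 = 0.00068. Haaland: 1/√f = -1.8 log₁₀[(0.00068/3.7)^1.11 + 6.9/3.169e+04] = -1.8 log₁₀[7.13e-05 + 0.000218] = 6.37, so f = 0.02464.
Total minor-loss coefficient ΣK = 1·0.46 + 4·0.2 + 1·0.42 = 1.68.
ΔP = [f·L/D + ΣK]·(ρV²/2) = [0.02464·79.6/0.375 + 1.68]·(0.71·1.44²/2) = [5.231 + 1.68]·0.7361 = 5.087 Pa.
ΔP = 5.087 Pa = 0.00509 kPa.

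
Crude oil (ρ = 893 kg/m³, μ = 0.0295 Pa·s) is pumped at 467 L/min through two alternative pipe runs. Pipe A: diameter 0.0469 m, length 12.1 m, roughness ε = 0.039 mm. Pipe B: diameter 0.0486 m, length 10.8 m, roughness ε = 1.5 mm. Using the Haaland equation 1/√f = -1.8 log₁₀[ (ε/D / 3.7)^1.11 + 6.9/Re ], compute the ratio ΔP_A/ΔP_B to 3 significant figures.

Pipe A: V = Q/A = 0.007783/0.001728 = 4.505 m/s; Re = 6396; ε/D = 0.000832; Haaland → f = 0.03589; ΔP_A = f(L/D)(ρV²/2) = 8.392e+04 Pa.
Pipe B: V = Q/A = 0.007783/0.001855 = 4.196 m/s; Re = 6173; ε/D = 0.0309; Haaland → f = 0.0627; ΔP_B = f(L/D)(ρV²/2) = 1.095e+05 Pa.
ΔP_A/ΔP_B = 8.392e+04/1.095e+05 = 0.766.

ΔP_A/ΔP_B ≈ 0.766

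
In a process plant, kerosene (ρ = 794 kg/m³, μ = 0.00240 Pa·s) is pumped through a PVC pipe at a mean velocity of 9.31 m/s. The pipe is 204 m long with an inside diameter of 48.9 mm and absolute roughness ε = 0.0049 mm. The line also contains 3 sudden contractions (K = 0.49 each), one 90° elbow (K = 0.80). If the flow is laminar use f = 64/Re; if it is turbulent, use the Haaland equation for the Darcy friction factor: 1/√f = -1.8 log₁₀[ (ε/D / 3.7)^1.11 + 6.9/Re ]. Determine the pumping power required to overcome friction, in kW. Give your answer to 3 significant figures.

Reynolds number Re = ρVD/μ = 794 · 9.31 · 0.0489 / 0.0024 = 1.506e+05.
Re > 4000 → turbulent. Relative roughness ε/D = 4.9e-06/0.0489 = 0.0001. Haaland: 1/√f = -1.8 log₁₀[(0.0001/3.7)^1.11 + 6.9/1.506e+05] = -1.8 log₁₀[8.52e-06 + 4.58e-05] = 7.677, so f = 0.01697.
Total minor-loss coefficient ΣK = 3·0.49 + 1·0.8 = 2.27.
ΔP = [f·L/D + ΣK]·(ρV²/2) = [0.01697·204/0.0489 + 2.27]·(794·9.31²/2) = [70.79 + 2.27]·3.441e+04 = 2.514e+06 Pa.
Q = V·A = 9.31·0.001878 = 0.01748 m³/s.
Pumping power P = QΔP = 0.01748·2.514e+06 = 43950 W = 44.0 kW.

P ≈ 44.0 kW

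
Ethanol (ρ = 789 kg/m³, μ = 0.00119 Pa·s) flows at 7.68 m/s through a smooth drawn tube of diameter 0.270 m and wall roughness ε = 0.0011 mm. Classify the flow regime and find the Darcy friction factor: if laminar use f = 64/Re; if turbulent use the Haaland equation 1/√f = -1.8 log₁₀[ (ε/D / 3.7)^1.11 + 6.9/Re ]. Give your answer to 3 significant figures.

f ≈ 0.0111

Re = ρVD/μ = 789·7.68·0.27/0.00119 = 1.375e+06.
Re > 4000 → turbulent. ε/D = 1.1e-06/0.27 = 4.07e-06; Haaland: 1/√f = -1.8 log₁₀[2.43e-07 + 5.02e-06] = 9.502, so f = 0.01108.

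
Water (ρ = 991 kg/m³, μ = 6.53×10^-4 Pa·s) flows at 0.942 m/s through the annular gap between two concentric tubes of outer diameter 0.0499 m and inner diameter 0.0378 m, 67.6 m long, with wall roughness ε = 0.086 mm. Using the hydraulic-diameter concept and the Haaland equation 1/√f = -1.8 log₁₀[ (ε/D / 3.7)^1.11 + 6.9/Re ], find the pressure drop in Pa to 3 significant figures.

ΔP ≈ 92400 Pa

Hydraulic diameter D_h = 4A/P = D_o - D_i = 0.0499 - 0.0378 = 0.0121 m.
Re = ρVD_h/μ = 991·0.942·0.0121/0.000653 = 1.73e+04.
ε/D_h = 8.6e-05/0.0121 = 0.00711; Haaland gives 1/√f = -1.8 log₁₀[0.000965+0.000399] = 5.157, so f = 0.0376.
ΔP = f(L/D_h)(ρV²/2) = 0.0376·67.6/0.0121·439.7 = 9.236e+04 Pa.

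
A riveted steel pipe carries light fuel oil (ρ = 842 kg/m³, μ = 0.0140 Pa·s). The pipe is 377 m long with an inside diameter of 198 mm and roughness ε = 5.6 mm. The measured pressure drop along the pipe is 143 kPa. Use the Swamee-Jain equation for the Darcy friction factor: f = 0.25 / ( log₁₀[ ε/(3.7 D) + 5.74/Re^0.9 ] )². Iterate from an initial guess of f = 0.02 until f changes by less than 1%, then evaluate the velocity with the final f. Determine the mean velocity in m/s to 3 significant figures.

Rearranging Darcy-Weisbach: V = √(2·ΔP·D/(f·L·ρ)). With ε/D = 0.0056/0.198 = 0.0283, iterate starting from f = 0.02:
  f = 0.02 → V = √(2·1.43e+05·0.198/(0.02·377·842)) = 2.987 m/s; Re = ρVD/μ = 3.557e+04; f → 0.05716
  f = 0.05716 → V = 1.767 m/s; Re = 2.104e+04; f → 0.05797
  f = 0.05797 → V = 1.754 m/s; Re = 2.089e+04; f → 0.05799
Converged (Δf/f < 1%). With the final f = 0.05799: V = √(2·1.43e+05·0.198/(0.05799·377·842)) = 1.754 m/s.

V ≈ 1.75 m/s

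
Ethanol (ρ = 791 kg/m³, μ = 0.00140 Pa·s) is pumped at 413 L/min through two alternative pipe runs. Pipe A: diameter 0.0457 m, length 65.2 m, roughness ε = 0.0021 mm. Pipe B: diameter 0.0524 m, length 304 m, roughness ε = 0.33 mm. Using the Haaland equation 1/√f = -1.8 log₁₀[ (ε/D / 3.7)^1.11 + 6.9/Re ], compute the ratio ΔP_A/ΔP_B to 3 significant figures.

ΔP_A/ΔP_B ≈ 0.225

Pipe A: V = Q/A = 0.006883/0.00164 = 4.196 m/s; Re = 1.084e+05; ε/D = 4.6e-05; Haaland → f = 0.01773; ΔP_A = f(L/D)(ρV²/2) = 1.762e+05 Pa.
Pipe B: V = Q/A = 0.006883/0.002157 = 3.192 m/s; Re = 9.45e+04; ε/D = 0.0063; Haaland → f = 0.03345; ΔP_B = f(L/D)(ρV²/2) = 7.82e+05 Pa.
ΔP_A/ΔP_B = 1.762e+05/7.82e+05 = 0.225.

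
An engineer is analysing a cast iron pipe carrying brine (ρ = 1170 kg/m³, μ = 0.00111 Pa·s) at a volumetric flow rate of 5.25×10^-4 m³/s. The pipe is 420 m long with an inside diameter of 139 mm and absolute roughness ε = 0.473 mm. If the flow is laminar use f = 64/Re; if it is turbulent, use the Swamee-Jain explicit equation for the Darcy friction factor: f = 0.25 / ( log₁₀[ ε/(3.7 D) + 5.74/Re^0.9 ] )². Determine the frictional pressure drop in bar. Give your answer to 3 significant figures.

ΔP ≈ 8.84×10^-4 bar

Cross-sectional area A = πD²/4 = π(0.139)²/4 = 0.01517 m²; mean velocity V = Q/A = 0.000525/0.01517 = 0.0346 m/s.
Reynolds number Re = ρVD/μ = 1170 · 0.0346 · 0.139 / 0.00111 = 5069.
Re > 4000 → turbulent. Relative roughness ε/D = 0.000473/0.139 = 0.0034. Swamee-Jain: f = 0.25/(log₁₀[0.0034/3.7 + 5.74/5069^0.9])² = 0.25/(log₁₀[0.00092 + 0.00266])² = 0.25/(-2.446)² = 0.04177.
Darcy-Weisbach: ΔP = f(L/D)(ρV²/2) = 0.04177·(420/0.139)·(1170·0.0346²/2) = 0.04177·3022·0.7002 = 88.38 Pa.
ΔP = 88.38 Pa = 8.84×10^-4 bar.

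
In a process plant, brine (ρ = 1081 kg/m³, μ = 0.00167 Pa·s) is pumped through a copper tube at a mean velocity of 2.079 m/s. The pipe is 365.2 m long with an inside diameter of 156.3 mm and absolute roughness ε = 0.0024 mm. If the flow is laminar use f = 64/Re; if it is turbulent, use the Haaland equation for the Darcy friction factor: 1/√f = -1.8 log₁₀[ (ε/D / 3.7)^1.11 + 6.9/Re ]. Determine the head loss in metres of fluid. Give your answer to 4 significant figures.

Reynolds number Re = ρVD/μ = 1081 · 2.079 · 0.1563 / 0.00167 = 2.103e+05.
Re > 4000 → turbulent. Relative roughness ε/D = 2.4e-06/0.1563 = 1.54e-05. Haaland: 1/√f = -1.8 log₁₀[(1.54e-05/3.7)^1.11 + 6.9/2.103e+05] = -1.8 log₁₀[1.06e-06 + 3.28e-05] = 8.046, so f = 0.01545.
Darcy-Weisbach: ΔP = f(L/D)(ρV²/2) = 0.01545·(365.2/0.1563)·(1081·2.079²/2) = 0.01545·2337·2336 = 8.431e+04 Pa.
Head loss h_f = ΔP/(ρg) = 8.431e+04/(1081·9.81) = 7.950 m.

h_f ≈ 7.950 m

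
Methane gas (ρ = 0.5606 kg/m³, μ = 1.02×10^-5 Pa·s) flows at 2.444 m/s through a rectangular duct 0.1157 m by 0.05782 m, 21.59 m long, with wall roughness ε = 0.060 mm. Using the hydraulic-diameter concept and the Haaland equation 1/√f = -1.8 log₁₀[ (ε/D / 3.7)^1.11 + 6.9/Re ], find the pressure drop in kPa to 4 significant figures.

Hydraulic diameter D_h = 4A/P = 4·(0.1157·0.05782)/(2·(0.1157+0.05782)) = 0.02676/0.347 = 0.07711 m.
Re = ρVD_h/μ = 0.5606·2.444·0.07711/1.02e-05 = 1.036e+04.
ε/D_h = 6e-05/0.07711 = 0.000778; Haaland gives 1/√f = -1.8 log₁₀[8.29e-05+0.000666] = 5.626, so f = 0.0316.
ΔP = f(L/D_h)(ρV²/2) = 0.0316·21.59/0.07711·1.674 = 14.81 Pa.
ΔP = 0.01481 kPa.

ΔP ≈ 0.01481 kPa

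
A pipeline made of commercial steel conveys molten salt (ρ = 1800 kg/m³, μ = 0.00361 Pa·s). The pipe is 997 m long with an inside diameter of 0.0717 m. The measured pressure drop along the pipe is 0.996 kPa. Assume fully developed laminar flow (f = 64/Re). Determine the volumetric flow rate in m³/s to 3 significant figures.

Q ≈ 1.80×10^-4 m³/s

For laminar flow, f = 64/Re with Re = ρVD/μ, so Darcy-Weisbach reduces to ΔP = 32μLV/D². Solving for V: V = ΔP·D²/(32μL) = 996·(0.0717)²/(32·0.00361·997) = 0.04446 m/s.
Check: Re = ρVD/μ = 1800·0.04446·0.0717/0.00361 = 1589 < 2300, so the laminar assumption holds.
Q = V·A = 0.04446·(π/4·0.0717²) = 0.0001795 m³/s = 1.80×10^-4 m³/s.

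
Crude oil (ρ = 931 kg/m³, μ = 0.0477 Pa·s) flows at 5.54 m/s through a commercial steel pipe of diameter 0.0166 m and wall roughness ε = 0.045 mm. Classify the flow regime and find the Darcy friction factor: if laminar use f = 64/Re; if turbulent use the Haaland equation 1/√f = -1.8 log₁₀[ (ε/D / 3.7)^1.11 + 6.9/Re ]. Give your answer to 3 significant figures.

f ≈ 0.0357

Re = ρVD/μ = 931·5.54·0.0166/0.0477 = 1795.
Re < 2300 → laminar, so f = 64/Re = 0.03566 (roughness is irrelevant in laminar flow).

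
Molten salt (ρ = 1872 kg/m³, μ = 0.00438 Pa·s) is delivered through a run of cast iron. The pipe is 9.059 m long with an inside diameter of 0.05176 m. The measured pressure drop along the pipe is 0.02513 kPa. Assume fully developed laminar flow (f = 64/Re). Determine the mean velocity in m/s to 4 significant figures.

V ≈ 0.05302 m/s

For laminar flow, f = 64/Re with Re = ρVD/μ, so Darcy-Weisbach reduces to ΔP = 32μLV/D². Solving for V: V = ΔP·D²/(32μL) = 25.13·(0.05176)²/(32·0.00438·9.059) = 0.05302 m/s.
Check: Re = ρVD/μ = 1872·0.05302·0.05176/0.00438 = 1173 < 2300, so the laminar assumption holds.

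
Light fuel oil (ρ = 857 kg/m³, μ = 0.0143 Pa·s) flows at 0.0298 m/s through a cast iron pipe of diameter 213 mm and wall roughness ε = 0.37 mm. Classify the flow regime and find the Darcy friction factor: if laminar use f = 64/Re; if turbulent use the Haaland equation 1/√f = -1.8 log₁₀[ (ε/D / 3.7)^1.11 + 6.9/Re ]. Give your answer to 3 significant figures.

f ≈ 0.168

Re = ρVD/μ = 857·0.0298·0.213/0.0143 = 380.4.
Re < 2300 → laminar, so f = 64/Re = 0.1682 (roughness is irrelevant in laminar flow).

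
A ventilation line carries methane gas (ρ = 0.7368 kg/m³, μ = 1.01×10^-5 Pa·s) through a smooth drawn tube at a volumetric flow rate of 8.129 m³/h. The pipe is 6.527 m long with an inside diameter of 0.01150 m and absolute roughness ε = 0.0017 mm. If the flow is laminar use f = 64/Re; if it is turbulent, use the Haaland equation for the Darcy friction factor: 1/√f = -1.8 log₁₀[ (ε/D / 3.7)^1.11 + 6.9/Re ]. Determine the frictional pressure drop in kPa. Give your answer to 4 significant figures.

Q = 8.129 m³/h = 8.129/3600 = 0.002258 m³/s.
Cross-sectional area A = πD²/4 = π(0.0115)²/4 = 0.0001039 m²; mean velocity V = Q/A = 0.002258/0.0001039 = 21.74 m/s.
Reynolds number Re = ρVD/μ = 0.7368 · 21.74 · 0.0115 / 1.01e-05 = 1.824e+04.
Re > 4000 → turbulent. Relative roughness ε/D = 1.7e-06/0.0115 = 0.000148. Haaland: 1/√f = -1.8 log₁₀[(0.000148/3.7)^1.11 + 6.9/1.824e+04] = -1.8 log₁₀[1.31e-05 + 0.000378] = 6.133, so f = 0.02658.
Darcy-Weisbach: ΔP = f(L/D)(ρV²/2) = 0.02658·(6.527/0.0115)·(0.7368·21.74²/2) = 0.02658·567.6·174.1 = 2627 Pa.
ΔP = 2627 Pa = 2.627 kPa.

ΔP ≈ 2.627 kPa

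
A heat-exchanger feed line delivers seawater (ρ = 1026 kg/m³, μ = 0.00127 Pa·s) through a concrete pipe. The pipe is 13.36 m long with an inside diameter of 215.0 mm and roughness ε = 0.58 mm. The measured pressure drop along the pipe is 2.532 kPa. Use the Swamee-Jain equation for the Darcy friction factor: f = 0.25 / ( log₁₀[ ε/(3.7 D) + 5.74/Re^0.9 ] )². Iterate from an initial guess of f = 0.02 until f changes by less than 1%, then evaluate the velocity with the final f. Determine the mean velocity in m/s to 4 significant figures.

Rearranging Darcy-Weisbach: V = √(2·ΔP·D/(f·L·ρ)). With ε/D = 0.00058/0.215 = 0.0027, iterate starting from f = 0.02:
  f = 0.02 → V = √(2·2532·0.215/(0.02·13.36·1026)) = 1.993 m/s; Re = ρVD/μ = 3.461e+05; f → 0.02596
  f = 0.02596 → V = 1.749 m/s; Re = 3.038e+05; f → 0.02603
Converged (Δf/f < 1%). With the final f = 0.02603: V = √(2·2532·0.215/(0.02603·13.36·1026)) = 1.747 m/s.

V ≈ 1.747 m/s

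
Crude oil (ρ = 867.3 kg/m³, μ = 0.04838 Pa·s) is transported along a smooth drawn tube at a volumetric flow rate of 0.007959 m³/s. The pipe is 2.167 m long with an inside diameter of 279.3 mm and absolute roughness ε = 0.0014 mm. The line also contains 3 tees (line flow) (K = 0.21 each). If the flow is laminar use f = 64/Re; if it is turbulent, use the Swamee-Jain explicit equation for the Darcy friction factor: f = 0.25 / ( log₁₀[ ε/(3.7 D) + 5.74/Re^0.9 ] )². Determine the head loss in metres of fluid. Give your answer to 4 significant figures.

Cross-sectional area A = πD²/4 = π(0.2793)²/4 = 0.06127 m²; mean velocity V = Q/A = 0.007959/0.06127 = 0.1299 m/s.
Reynolds number Re = ρVD/μ = 867.3 · 0.1299 · 0.2793 / 0.0484 = 650.4.
Re < 2300 → laminar flow, so f = 64/Re = 64/650.4 = 0.0984 (the turbulent correlation is not needed).
Total minor-loss coefficient ΣK = 3·0.21 = 0.63.
ΔP = [f·L/D + ΣK]·(ρV²/2) = [0.0984·2.167/0.2793 + 0.63]·(867.3·0.1299²/2) = [0.7634 + 0.63]·7.318 = 10.2 Pa.
Head loss h_f = ΔP/(ρg) = 10.2/(867.3·9.81) = 0.001199 m.

h_f ≈ 0.001199 m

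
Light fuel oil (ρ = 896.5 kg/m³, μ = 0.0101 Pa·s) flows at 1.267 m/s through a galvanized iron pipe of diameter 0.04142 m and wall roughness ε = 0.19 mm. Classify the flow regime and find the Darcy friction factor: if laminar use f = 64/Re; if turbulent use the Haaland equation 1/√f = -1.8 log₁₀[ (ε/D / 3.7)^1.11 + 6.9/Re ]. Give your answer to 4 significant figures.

Re = ρVD/μ = 896.5·1.267·0.04142/0.0101 = 4658.
Re > 4000 → turbulent. ε/D = 0.00019/0.04142 = 0.00459; Haaland: 1/√f = -1.8 log₁₀[0.000594 + 0.00148] = 4.829, so f = 0.04288.

f ≈ 0.04288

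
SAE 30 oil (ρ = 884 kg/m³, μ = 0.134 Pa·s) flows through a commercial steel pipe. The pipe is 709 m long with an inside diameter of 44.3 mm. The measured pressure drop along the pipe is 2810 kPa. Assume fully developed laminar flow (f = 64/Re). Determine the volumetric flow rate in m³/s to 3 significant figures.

For laminar flow, f = 64/Re with Re = ρVD/μ, so Darcy-Weisbach reduces to ΔP = 32μLV/D². Solving for V: V = ΔP·D²/(32μL) = 2.81e+06·(0.0443)²/(32·0.134·709) = 1.814 m/s.
Check: Re = ρVD/μ = 884·1.814·0.0443/0.134 = 530.1 < 2300, so the laminar assumption holds.
Q = V·A = 1.814·(π/4·0.0443²) = 0.002796 m³/s = 0.00280 m³/s.

Q ≈ 0.00280 m³/s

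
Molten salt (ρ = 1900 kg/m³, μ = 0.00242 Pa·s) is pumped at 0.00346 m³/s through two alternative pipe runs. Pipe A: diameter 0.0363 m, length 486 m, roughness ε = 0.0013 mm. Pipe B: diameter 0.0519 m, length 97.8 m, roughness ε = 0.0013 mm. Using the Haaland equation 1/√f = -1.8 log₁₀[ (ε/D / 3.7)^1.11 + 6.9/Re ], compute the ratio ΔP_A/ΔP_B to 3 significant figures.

Pipe A: V = Q/A = 0.00346/0.001035 = 3.343 m/s; Re = 9.528e+04; ε/D = 3.58e-05; Haaland → f = 0.01815; ΔP_A = f(L/D)(ρV²/2) = 2.58e+06 Pa.
Pipe B: V = Q/A = 0.00346/0.002116 = 1.636 m/s; Re = 6.664e+04; ε/D = 2.5e-05; Haaland → f = 0.01951; ΔP_B = f(L/D)(ρV²/2) = 9.343e+04 Pa.
ΔP_A/ΔP_B = 2.58e+06/9.343e+04 = 27.6.

ΔP_A/ΔP_B ≈ 27.6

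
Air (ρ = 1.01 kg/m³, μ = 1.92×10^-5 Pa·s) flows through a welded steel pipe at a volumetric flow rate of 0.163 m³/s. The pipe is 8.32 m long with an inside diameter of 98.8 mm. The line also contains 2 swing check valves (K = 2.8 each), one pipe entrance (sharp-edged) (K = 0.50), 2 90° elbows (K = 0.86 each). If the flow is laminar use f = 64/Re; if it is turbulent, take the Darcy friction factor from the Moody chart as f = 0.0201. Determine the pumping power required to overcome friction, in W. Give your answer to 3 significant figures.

Cross-sectional area A = πD²/4 = π(0.0988)²/4 = 0.007667 m²; mean velocity V = Q/A = 0.163/0.007667 = 21.26 m/s.
Reynolds number Re = ρVD/μ = 1.01 · 21.26 · 0.0988 / 1.92e-05 = 1.105e+05.
Re > 4000 → turbulent; use the Moody-chart value f = 0.0201.
Total minor-loss coefficient ΣK = 2·2.8 + 1·0.5 + 2·0.86 = 7.82.
ΔP = [f·L/D + ΣK]·(ρV²/2) = [0.0201·8.32/0.0988 + 7.82]·(1.01·21.26²/2) = [1.693 + 7.82]·228.3 = 2171 Pa.
Pumping power P = QΔP = 0.163·2171 = 354.0 W = 354 W.

P ≈ 354 W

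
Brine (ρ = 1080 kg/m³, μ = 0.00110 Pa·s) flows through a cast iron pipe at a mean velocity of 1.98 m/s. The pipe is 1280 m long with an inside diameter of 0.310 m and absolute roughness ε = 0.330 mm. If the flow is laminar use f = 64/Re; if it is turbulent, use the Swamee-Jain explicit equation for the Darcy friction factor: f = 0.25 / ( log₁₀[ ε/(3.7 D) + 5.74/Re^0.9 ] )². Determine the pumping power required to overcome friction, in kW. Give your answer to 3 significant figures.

Reynolds number Re = ρVD/μ = 1080 · 1.98 · 0.31 / 0.0011 = 6.026e+05.
Re > 4000 → turbulent. Relative roughness ε/D = 0.00033/0.31 = 0.00106. Swamee-Jain: f = 0.25/(log₁₀[0.00106/3.7 + 5.74/6.026e+05^0.9])² = 0.25/(log₁₀[0.000288 + 3.6e-05])² = 0.25/(-3.49)² = 0.02053.
Darcy-Weisbach: ΔP = f(L/D)(ρV²/2) = 0.02053·(1280/0.31)·(1080·1.98²/2) = 0.02053·4129·2117 = 1.794e+05 Pa.
Q = V·A = 1.98·0.07548 = 0.1494 m³/s.
Pumping power P = QΔP = 0.1494·1.794e+05 = 26820 W = 26.8 kW.

P ≈ 26.8 kW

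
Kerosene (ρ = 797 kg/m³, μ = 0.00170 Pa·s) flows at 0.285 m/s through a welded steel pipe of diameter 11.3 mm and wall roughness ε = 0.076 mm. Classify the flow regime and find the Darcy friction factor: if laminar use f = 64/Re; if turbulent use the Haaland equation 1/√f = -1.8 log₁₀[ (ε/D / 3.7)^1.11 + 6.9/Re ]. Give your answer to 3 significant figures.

f ≈ 0.0424

Re = ρVD/μ = 797·0.285·0.0113/0.0017 = 1510.
Re < 2300 → laminar, so f = 64/Re = 0.04239 (roughness is irrelevant in laminar flow).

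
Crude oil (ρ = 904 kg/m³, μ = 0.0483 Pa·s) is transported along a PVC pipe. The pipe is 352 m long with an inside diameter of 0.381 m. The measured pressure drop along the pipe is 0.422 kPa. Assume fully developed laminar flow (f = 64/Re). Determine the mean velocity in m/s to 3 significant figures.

V ≈ 0.113 m/s

For laminar flow, f = 64/Re with Re = ρVD/μ, so Darcy-Weisbach reduces to ΔP = 32μLV/D². Solving for V: V = ΔP·D²/(32μL) = 422·(0.381)²/(32·0.0483·352) = 0.1126 m/s.
Check: Re = ρVD/μ = 904·0.1126·0.381/0.0483 = 802.9 < 2300, so the laminar assumption holds.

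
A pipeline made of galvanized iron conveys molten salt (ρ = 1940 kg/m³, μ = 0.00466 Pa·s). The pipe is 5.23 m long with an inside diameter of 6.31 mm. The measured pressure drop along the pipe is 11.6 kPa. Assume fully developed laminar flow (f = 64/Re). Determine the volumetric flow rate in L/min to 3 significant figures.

For laminar flow, f = 64/Re with Re = ρVD/μ, so Darcy-Weisbach reduces to ΔP = 32μLV/D². Solving for V: V = ΔP·D²/(32μL) = 1.16e+04·(0.00631)²/(32·0.00466·5.23) = 0.5922 m/s.
Check: Re = ρVD/μ = 1940·0.5922·0.00631/0.00466 = 1556 < 2300, so the laminar assumption holds.
Q = V·A = 0.5922·(π/4·0.00631²) = 1.852e-05 m³/s = 1.11 L/min.

Q ≈ 1.11 L/min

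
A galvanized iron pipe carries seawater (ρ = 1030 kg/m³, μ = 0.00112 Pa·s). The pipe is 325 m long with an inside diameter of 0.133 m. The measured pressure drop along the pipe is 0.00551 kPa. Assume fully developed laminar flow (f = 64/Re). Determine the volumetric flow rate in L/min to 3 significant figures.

For laminar flow, f = 64/Re with Re = ρVD/μ, so Darcy-Weisbach reduces to ΔP = 32μLV/D². Solving for V: V = ΔP·D²/(32μL) = 5.51·(0.133)²/(32·0.00112·325) = 0.008368 m/s.
Check: Re = ρVD/μ = 1030·0.008368·0.133/0.00112 = 1023 < 2300, so the laminar assumption holds.
Q = V·A = 0.008368·(π/4·0.133²) = 0.0001163 m³/s = 6.98 L/min.

Q ≈ 6.98 L/min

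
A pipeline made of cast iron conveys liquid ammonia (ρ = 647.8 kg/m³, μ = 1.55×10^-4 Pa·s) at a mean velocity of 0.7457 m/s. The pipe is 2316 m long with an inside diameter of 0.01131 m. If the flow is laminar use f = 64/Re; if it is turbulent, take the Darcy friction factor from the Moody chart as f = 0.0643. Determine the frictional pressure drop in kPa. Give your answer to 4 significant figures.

Reynolds number Re = ρVD/μ = 647.8 · 0.7457 · 0.01131 / 0.000155 = 3.525e+04.
Re > 4000 → turbulent; use the Moody-chart value f = 0.0643.
Darcy-Weisbach: ΔP = f(L/D)(ρV²/2) = 0.0643·(2316/0.01131)·(647.8·0.7457²/2) = 0.0643·2.048e+05·180.1 = 2.372e+06 Pa.
ΔP = 2.372e+06 Pa = 2372 kPa.

ΔP ≈ 2372 kPa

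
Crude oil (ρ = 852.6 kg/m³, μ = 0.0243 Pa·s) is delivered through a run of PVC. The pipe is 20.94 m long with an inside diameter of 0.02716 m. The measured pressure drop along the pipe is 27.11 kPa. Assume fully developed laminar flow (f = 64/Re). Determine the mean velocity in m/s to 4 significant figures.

V ≈ 1.228 m/s

For laminar flow, f = 64/Re with Re = ρVD/μ, so Darcy-Weisbach reduces to ΔP = 32μLV/D². Solving for V: V = ΔP·D²/(32μL) = 2.711e+04·(0.02716)²/(32·0.0243·20.94) = 1.228 m/s.
Check: Re = ρVD/μ = 852.6·1.228·0.02716/0.0243 = 1170 < 2300, so the laminar assumption holds.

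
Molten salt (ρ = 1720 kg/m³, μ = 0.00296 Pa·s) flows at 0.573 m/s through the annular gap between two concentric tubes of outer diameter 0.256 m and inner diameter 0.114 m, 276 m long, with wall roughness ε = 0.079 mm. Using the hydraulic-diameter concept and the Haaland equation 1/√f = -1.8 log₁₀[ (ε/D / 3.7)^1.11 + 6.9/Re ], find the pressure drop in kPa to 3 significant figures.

ΔP ≈ 12.4 kPa

Hydraulic diameter D_h = 4A/P = D_o - D_i = 0.256 - 0.114 = 0.142 m.
Re = ρVD_h/μ = 1720·0.573·0.142/0.00296 = 4.728e+04.
ε/D_h = 7.9e-05/0.142 = 0.000556; Haaland gives 1/√f = -1.8 log₁₀[5.71e-05+0.000146] = 6.646, so f = 0.02264.
ΔP = f(L/D_h)(ρV²/2) = 0.02264·276/0.142·282.4 = 1.242e+04 Pa.
ΔP = 12.4 kPa.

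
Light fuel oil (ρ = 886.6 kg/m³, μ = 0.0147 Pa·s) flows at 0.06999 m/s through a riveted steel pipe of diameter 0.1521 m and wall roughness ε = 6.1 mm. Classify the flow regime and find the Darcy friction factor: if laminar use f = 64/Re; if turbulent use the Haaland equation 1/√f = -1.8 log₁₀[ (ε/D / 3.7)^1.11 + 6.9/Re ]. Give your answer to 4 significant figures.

f ≈ 0.09968

Re = ρVD/μ = 886.6·0.06999·0.1521/0.0147 = 642.1.
Re < 2300 → laminar, so f = 64/Re = 0.09968 (roughness is irrelevant in laminar flow).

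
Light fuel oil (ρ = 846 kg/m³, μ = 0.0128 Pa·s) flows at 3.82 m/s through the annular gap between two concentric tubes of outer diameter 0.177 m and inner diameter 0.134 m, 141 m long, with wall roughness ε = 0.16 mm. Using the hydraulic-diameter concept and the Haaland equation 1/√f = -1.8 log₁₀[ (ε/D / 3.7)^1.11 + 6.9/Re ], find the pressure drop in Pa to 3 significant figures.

Hydraulic diameter D_h = 4A/P = D_o - D_i = 0.177 - 0.134 = 0.043 m.
Re = ρVD_h/μ = 846·3.82·0.043/0.0128 = 1.086e+04.
ε/D_h = 0.00016/0.043 = 0.00372; Haaland gives 1/√f = -1.8 log₁₀[0.000471+0.000636] = 5.321, so f = 0.03532.
ΔP = f(L/D_h)(ρV²/2) = 0.03532·141/0.043·6173 = 7.149e+05 Pa.

ΔP ≈ 715000 Pa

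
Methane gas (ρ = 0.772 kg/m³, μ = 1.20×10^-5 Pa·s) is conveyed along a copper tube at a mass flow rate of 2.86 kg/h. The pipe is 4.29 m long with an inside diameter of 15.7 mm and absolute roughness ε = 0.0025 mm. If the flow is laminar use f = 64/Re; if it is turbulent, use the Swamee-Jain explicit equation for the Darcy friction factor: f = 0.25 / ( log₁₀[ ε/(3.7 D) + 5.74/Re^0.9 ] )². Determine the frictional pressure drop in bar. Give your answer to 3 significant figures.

ΔP ≈ 0.00111 bar

ṁ = 2.86 kg/h = 2.86/3600 = 0.0007944 kg/s.
A = πD²/4 = π(0.0157)²/4 = 0.0001936 m²; mean velocity V = ṁ/(ρA) = 0.0007944/(0.772 · 0.0001936) = 5.316 m/s.
Reynolds number Re = ρVD/μ = 0.772 · 5.316 · 0.0157 / 1.2e-05 = 5369.
Re > 4000 → turbulent. Relative roughness ε/D = 2.5e-06/0.0157 = 0.000159. Swamee-Jain: f = 0.25/(log₁₀[0.000159/3.7 + 5.74/5369^0.9])² = 0.25/(log₁₀[4.3e-05 + 0.00252])² = 0.25/(-2.591)² = 0.03725.
Darcy-Weisbach: ΔP = f(L/D)(ρV²/2) = 0.03725·(4.29/0.0157)·(0.772·5.316²/2) = 0.03725·273.2·10.91 = 111 Pa.
ΔP = 111 Pa = 0.00111 bar.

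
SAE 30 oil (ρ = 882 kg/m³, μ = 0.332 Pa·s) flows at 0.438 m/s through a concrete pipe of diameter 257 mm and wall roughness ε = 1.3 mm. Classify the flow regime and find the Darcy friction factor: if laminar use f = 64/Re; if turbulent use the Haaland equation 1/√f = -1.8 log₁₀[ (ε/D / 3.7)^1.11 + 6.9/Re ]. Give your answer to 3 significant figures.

Re = ρVD/μ = 882·0.438·0.257/0.332 = 299.
Re < 2300 → laminar, so f = 64/Re = 0.214 (roughness is irrelevant in laminar flow).

f ≈ 0.214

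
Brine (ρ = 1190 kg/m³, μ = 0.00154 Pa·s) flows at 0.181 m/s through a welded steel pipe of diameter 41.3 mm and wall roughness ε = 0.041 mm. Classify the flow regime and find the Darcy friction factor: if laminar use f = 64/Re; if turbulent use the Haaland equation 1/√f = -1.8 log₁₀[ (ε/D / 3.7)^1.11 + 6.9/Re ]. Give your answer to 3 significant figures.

Re = ρVD/μ = 1190·0.181·0.0413/0.00154 = 5776.
Re > 4000 → turbulent. ε/D = 4.1e-05/0.0413 = 0.000993; Haaland: 1/√f = -1.8 log₁₀[0.000109 + 0.00119] = 5.193, so f = 0.03708.

f ≈ 0.0371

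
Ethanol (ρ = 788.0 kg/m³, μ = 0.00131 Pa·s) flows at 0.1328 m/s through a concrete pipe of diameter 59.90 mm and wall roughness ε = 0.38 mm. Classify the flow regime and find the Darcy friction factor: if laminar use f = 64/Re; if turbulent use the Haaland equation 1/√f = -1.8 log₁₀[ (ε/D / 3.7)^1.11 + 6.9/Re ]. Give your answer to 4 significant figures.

f ≈ 0.04430

Re = ρVD/μ = 788·0.1328·0.0599/0.00131 = 4785.
Re > 4000 → turbulent. ε/D = 0.00038/0.0599 = 0.00634; Haaland: 1/√f = -1.8 log₁₀[0.000851 + 0.00144] = 4.751, so f = 0.0443.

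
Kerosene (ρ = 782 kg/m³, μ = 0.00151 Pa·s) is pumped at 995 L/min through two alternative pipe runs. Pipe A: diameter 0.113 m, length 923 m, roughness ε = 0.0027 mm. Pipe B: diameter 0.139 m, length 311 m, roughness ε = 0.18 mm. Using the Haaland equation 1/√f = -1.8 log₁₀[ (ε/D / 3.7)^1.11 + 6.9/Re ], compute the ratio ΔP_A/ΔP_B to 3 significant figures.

Pipe A: V = Q/A = 0.01658/0.01003 = 1.654 m/s; Re = 9.677e+04; ε/D = 2.39e-05; Haaland → f = 0.01804; ΔP_A = f(L/D)(ρV²/2) = 1.575e+05 Pa.
Pipe B: V = Q/A = 0.01658/0.01517 = 1.093 m/s; Re = 7.867e+04; ε/D = 0.00129; Haaland → f = 0.0234; ΔP_B = f(L/D)(ρV²/2) = 2.445e+04 Pa.
ΔP_A/ΔP_B = 1.575e+05/2.445e+04 = 6.44.

ΔP_A/ΔP_B ≈ 6.44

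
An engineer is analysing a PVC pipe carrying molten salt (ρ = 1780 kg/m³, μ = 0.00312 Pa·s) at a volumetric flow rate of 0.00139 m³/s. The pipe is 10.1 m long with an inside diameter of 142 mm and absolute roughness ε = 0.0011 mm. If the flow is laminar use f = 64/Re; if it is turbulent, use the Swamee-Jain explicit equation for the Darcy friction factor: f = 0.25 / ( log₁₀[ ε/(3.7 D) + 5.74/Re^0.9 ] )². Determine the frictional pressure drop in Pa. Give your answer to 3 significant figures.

ΔP ≈ 16.6 Pa

Cross-sectional area A = πD²/4 = π(0.142)²/4 = 0.01584 m²; mean velocity V = Q/A = 0.00139/0.01584 = 0.08777 m/s.
Reynolds number Re = ρVD/μ = 1780 · 0.08777 · 0.142 / 0.00312 = 7111.
Re > 4000 → turbulent. Relative roughness ε/D = 1.1e-06/0.142 = 7.75e-06. Swamee-Jain: f = 0.25/(log₁₀[7.75e-06/3.7 + 5.74/7111^0.9])² = 0.25/(log₁₀[2.09e-06 + 0.00196])² = 0.25/(-2.707)² = 0.03411.
Darcy-Weisbach: ΔP = f(L/D)(ρV²/2) = 0.03411·(10.1/0.142)·(1780·0.08777²/2) = 0.03411·71.13·6.856 = 16.63 Pa.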